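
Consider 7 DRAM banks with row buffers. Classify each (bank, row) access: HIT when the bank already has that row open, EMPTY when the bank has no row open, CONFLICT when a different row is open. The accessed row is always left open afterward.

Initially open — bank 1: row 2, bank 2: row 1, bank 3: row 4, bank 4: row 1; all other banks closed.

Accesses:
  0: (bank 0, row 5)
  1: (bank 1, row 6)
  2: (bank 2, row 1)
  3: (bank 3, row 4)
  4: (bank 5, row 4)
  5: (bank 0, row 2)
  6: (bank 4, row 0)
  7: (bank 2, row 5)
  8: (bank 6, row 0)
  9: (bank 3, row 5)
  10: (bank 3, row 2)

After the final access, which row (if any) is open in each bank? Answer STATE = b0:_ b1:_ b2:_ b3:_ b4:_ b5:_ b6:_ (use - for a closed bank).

  [0] b0 r5: no row ⇒ E
  [1] b1 r6: had r2 ⇒ C
  [2] b2 r1: had r1 ⇒ H
  [3] b3 r4: had r4 ⇒ H
  [4] b5 r4: no row ⇒ E
  [5] b0 r2: had r5 ⇒ C
  [6] b4 r0: had r1 ⇒ C
  [7] b2 r5: had r1 ⇒ C
  [8] b6 r0: no row ⇒ E
  [9] b3 r5: had r4 ⇒ C
  [10] b3 r2: had r5 ⇒ C

STATE = b0:2 b1:6 b2:5 b3:2 b4:0 b5:4 b6:0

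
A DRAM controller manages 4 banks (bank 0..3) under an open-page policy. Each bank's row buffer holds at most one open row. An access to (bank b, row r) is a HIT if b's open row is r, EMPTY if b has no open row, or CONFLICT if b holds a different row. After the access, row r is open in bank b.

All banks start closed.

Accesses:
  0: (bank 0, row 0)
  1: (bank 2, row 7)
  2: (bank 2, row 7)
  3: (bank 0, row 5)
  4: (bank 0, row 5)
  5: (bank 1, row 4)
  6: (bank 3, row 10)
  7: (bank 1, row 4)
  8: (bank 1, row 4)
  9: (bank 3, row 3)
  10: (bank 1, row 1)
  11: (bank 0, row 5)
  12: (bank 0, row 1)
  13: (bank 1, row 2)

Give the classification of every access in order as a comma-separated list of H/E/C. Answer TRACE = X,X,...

TRACE = E,E,H,C,H,E,E,H,H,C,C,H,C,C

0: bank 0 row 0 — prev None → EMPTY
1: bank 2 row 7 — prev None → EMPTY
2: bank 2 row 7 — prev 7 → HIT
3: bank 0 row 5 — prev 0 → CONFLICT
4: bank 0 row 5 — prev 5 → HIT
5: bank 1 row 4 — prev None → EMPTY
6: bank 3 row 10 — prev None → EMPTY
7: bank 1 row 4 — prev 4 → HIT
8: bank 1 row 4 — prev 4 → HIT
9: bank 3 row 3 — prev 10 → CONFLICT
10: bank 1 row 1 — prev 4 → CONFLICT
11: bank 0 row 5 — prev 5 → HIT
12: bank 0 row 1 — prev 5 → CONFLICT
13: bank 1 row 2 — prev 1 → CONFLICT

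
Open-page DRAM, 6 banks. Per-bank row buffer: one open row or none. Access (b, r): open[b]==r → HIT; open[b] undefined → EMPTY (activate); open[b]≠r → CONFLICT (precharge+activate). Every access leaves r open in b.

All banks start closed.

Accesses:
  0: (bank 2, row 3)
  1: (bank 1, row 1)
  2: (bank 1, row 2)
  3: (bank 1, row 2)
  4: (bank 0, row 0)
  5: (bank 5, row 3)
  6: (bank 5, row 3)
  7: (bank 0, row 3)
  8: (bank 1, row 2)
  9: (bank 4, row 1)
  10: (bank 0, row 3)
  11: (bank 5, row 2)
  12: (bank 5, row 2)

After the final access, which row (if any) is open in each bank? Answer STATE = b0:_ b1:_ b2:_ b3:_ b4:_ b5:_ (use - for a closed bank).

0: bank 2 row 3 — prev None → EMPTY
1: bank 1 row 1 — prev None → EMPTY
2: bank 1 row 2 — prev 1 → CONFLICT
3: bank 1 row 2 — prev 2 → HIT
4: bank 0 row 0 — prev None → EMPTY
5: bank 5 row 3 — prev None → EMPTY
6: bank 5 row 3 — prev 3 → HIT
7: bank 0 row 3 — prev 0 → CONFLICT
8: bank 1 row 2 — prev 2 → HIT
9: bank 4 row 1 — prev None → EMPTY
10: bank 0 row 3 — prev 3 → HIT
11: bank 5 row 2 — prev 3 → CONFLICT
12: bank 5 row 2 — prev 2 → HIT

STATE = b0:3 b1:2 b2:3 b3:- b4:1 b5:2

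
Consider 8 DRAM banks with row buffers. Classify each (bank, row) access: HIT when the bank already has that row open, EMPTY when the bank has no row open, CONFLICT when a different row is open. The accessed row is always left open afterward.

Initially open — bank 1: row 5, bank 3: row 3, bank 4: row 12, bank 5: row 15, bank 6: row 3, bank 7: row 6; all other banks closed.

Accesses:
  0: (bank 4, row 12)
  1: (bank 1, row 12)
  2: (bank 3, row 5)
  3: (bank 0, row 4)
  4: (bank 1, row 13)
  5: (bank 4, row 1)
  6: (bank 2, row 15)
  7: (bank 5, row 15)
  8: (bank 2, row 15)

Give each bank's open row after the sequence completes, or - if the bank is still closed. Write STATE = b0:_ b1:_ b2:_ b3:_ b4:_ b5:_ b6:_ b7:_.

STATE = b0:4 b1:13 b2:15 b3:5 b4:1 b5:15 b6:3 b7:6

#0 (4,12) H  (was 12)
#1 (1,12) C  (was 5)
#2 (3,5) C  (was 3)
#3 (0,4) E
#4 (1,13) C  (was 12)
#5 (4,1) C  (was 12)
#6 (2,15) E
#7 (5,15) H  (was 15)
#8 (2,15) H  (was 15)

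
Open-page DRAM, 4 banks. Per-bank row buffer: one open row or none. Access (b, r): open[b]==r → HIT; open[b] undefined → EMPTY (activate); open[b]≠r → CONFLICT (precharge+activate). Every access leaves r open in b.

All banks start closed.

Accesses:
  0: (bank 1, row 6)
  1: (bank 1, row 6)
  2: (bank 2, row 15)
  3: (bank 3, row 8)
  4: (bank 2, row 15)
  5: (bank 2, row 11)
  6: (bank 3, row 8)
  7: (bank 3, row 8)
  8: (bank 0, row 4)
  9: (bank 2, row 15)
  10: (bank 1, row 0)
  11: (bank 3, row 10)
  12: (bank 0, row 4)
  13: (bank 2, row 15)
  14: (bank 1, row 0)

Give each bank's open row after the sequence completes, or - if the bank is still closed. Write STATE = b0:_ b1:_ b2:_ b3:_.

STATE = b0:4 b1:0 b2:15 b3:10

  [0] b1 r6: no row ⇒ E
  [1] b1 r6: had r6 ⇒ H
  [2] b2 r15: no row ⇒ E
  [3] b3 r8: no row ⇒ E
  [4] b2 r15: had r15 ⇒ H
  [5] b2 r11: had r15 ⇒ C
  [6] b3 r8: had r8 ⇒ H
  [7] b3 r8: had r8 ⇒ H
  [8] b0 r4: no row ⇒ E
  [9] b2 r15: had r11 ⇒ C
  [10] b1 r0: had r6 ⇒ C
  [11] b3 r10: had r8 ⇒ C
  [12] b0 r4: had r4 ⇒ H
  [13] b2 r15: had r15 ⇒ H
  [14] b1 r0: had r0 ⇒ H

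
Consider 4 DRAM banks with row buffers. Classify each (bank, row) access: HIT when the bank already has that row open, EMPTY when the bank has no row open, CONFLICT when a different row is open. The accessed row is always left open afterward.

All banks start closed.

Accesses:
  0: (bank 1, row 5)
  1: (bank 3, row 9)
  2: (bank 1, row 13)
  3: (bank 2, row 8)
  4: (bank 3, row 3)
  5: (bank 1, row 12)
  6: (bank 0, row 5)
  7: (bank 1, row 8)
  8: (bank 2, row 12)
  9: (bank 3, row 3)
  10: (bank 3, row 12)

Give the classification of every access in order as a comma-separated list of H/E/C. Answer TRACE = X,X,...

TRACE = E,E,C,E,C,C,E,C,C,H,C

step 0: bank1 None->5 [EMPTY]
step 1: bank3 None->9 [EMPTY]
step 2: bank1 5->13 [CONFLICT]
step 3: bank2 None->8 [EMPTY]
step 4: bank3 9->3 [CONFLICT]
step 5: bank1 13->12 [CONFLICT]
step 6: bank0 None->5 [EMPTY]
step 7: bank1 12->8 [CONFLICT]
step 8: bank2 8->12 [CONFLICT]
step 9: bank3 3->3 [HIT]
step 10: bank3 3->12 [CONFLICT]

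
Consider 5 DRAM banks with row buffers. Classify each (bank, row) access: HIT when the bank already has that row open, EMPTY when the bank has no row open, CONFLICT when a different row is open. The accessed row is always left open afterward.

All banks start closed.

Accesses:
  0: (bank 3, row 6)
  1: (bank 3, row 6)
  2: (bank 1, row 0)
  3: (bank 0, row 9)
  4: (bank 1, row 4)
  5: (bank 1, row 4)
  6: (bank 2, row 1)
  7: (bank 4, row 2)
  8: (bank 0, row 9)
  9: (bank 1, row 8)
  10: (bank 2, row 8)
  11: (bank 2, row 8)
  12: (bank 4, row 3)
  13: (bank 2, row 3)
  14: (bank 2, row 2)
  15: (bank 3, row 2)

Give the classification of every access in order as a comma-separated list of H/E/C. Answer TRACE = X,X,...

0: bank 3 row 6 — prev None → EMPTY
1: bank 3 row 6 — prev 6 → HIT
2: bank 1 row 0 — prev None → EMPTY
3: bank 0 row 9 — prev None → EMPTY
4: bank 1 row 4 — prev 0 → CONFLICT
5: bank 1 row 4 — prev 4 → HIT
6: bank 2 row 1 — prev None → EMPTY
7: bank 4 row 2 — prev None → EMPTY
8: bank 0 row 9 — prev 9 → HIT
9: bank 1 row 8 — prev 4 → CONFLICT
10: bank 2 row 8 — prev 1 → CONFLICT
11: bank 2 row 8 — prev 8 → HIT
12: bank 4 row 3 — prev 2 → CONFLICT
13: bank 2 row 3 — prev 8 → CONFLICT
14: bank 2 row 2 — prev 3 → CONFLICT
15: bank 3 row 2 — prev 6 → CONFLICT

TRACE = E,H,E,E,C,H,E,E,H,C,C,H,C,C,C,C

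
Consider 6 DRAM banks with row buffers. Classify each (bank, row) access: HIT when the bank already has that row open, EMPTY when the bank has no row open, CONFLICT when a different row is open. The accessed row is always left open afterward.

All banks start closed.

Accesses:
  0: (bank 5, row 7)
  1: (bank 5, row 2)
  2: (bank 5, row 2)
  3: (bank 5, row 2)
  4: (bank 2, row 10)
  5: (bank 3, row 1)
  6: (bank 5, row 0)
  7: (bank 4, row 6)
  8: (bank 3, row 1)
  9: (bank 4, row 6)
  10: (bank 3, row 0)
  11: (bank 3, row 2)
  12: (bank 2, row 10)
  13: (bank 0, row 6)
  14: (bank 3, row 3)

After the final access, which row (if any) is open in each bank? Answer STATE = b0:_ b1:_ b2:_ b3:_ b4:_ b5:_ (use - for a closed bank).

STATE = b0:6 b1:- b2:10 b3:3 b4:6 b5:0

0: bank 5 row 7 — prev None → EMPTY
1: bank 5 row 2 — prev 7 → CONFLICT
2: bank 5 row 2 — prev 2 → HIT
3: bank 5 row 2 — prev 2 → HIT
4: bank 2 row 10 — prev None → EMPTY
5: bank 3 row 1 — prev None → EMPTY
6: bank 5 row 0 — prev 2 → CONFLICT
7: bank 4 row 6 — prev None → EMPTY
8: bank 3 row 1 — prev 1 → HIT
9: bank 4 row 6 — prev 6 → HIT
10: bank 3 row 0 — prev 1 → CONFLICT
11: bank 3 row 2 — prev 0 → CONFLICT
12: bank 2 row 10 — prev 10 → HIT
13: bank 0 row 6 — prev None → EMPTY
14: bank 3 row 3 — prev 2 → CONFLICT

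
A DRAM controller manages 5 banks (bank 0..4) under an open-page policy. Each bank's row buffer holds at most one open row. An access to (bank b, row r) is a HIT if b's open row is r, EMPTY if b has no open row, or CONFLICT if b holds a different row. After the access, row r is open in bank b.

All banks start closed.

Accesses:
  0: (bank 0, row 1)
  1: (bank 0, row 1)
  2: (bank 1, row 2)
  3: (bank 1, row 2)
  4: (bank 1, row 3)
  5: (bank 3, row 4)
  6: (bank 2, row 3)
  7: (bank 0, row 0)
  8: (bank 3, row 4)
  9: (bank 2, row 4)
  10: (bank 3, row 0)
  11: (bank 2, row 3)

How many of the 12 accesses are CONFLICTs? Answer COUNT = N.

COUNT = 5

#0 (0,1) E
#1 (0,1) H  (was 1)
#2 (1,2) E
#3 (1,2) H  (was 2)
#4 (1,3) C  (was 2)
#5 (3,4) E
#6 (2,3) E
#7 (0,0) C  (was 1)
#8 (3,4) H  (was 4)
#9 (2,4) C  (was 3)
#10 (3,0) C  (was 4)
#11 (2,3) C  (was 4)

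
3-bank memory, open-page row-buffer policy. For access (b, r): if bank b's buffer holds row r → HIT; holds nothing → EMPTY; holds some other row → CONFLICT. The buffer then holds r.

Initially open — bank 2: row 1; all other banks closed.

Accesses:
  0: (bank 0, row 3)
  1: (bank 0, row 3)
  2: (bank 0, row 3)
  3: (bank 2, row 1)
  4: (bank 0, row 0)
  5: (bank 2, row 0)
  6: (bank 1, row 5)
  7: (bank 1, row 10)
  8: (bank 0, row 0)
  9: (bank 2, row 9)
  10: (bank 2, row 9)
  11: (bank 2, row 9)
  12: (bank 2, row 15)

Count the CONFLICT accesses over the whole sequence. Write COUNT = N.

  [0] b0 r3: no row ⇒ E
  [1] b0 r3: had r3 ⇒ H
  [2] b0 r3: had r3 ⇒ H
  [3] b2 r1: had r1 ⇒ H
  [4] b0 r0: had r3 ⇒ C
  [5] b2 r0: had r1 ⇒ C
  [6] b1 r5: no row ⇒ E
  [7] b1 r10: had r5 ⇒ C
  [8] b0 r0: had r0 ⇒ H
  [9] b2 r9: had r0 ⇒ C
  [10] b2 r9: had r9 ⇒ H
  [11] b2 r9: had r9 ⇒ H
  [12] b2 r15: had r9 ⇒ C

COUNT = 5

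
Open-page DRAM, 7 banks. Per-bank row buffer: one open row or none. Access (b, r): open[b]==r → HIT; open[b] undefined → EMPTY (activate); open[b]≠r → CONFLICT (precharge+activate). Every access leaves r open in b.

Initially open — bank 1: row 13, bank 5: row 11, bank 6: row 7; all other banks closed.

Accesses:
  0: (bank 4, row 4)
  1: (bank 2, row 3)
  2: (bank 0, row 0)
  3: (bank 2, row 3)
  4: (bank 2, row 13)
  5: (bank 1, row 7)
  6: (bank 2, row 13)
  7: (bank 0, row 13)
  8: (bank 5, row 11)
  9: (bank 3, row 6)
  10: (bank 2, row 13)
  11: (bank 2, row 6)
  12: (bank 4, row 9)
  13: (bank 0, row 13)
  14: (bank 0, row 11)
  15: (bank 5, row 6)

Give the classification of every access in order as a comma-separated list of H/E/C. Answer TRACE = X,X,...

TRACE = E,E,E,H,C,C,H,C,H,E,H,C,C,H,C,C

  [0] b4 r4: no row ⇒ E
  [1] b2 r3: no row ⇒ E
  [2] b0 r0: no row ⇒ E
  [3] b2 r3: had r3 ⇒ H
  [4] b2 r13: had r3 ⇒ C
  [5] b1 r7: had r13 ⇒ C
  [6] b2 r13: had r13 ⇒ H
  [7] b0 r13: had r0 ⇒ C
  [8] b5 r11: had r11 ⇒ H
  [9] b3 r6: no row ⇒ E
  [10] b2 r13: had r13 ⇒ H
  [11] b2 r6: had r13 ⇒ C
  [12] b4 r9: had r4 ⇒ C
  [13] b0 r13: had r13 ⇒ H
  [14] b0 r11: had r13 ⇒ C
  [15] b5 r6: had r11 ⇒ C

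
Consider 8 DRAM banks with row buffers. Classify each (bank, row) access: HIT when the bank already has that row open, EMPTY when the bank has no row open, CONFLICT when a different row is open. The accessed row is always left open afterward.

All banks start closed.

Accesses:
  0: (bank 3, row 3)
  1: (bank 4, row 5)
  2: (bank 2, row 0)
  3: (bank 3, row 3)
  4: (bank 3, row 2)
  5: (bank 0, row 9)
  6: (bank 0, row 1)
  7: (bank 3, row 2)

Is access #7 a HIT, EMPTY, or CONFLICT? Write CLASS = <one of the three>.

CLASS = HIT

step 0: bank3 None->3 [EMPTY]
step 1: bank4 None->5 [EMPTY]
step 2: bank2 None->0 [EMPTY]
step 3: bank3 3->3 [HIT]
step 4: bank3 3->2 [CONFLICT]
step 5: bank0 None->9 [EMPTY]
step 6: bank0 9->1 [CONFLICT]
step 7: bank3 2->2 [HIT]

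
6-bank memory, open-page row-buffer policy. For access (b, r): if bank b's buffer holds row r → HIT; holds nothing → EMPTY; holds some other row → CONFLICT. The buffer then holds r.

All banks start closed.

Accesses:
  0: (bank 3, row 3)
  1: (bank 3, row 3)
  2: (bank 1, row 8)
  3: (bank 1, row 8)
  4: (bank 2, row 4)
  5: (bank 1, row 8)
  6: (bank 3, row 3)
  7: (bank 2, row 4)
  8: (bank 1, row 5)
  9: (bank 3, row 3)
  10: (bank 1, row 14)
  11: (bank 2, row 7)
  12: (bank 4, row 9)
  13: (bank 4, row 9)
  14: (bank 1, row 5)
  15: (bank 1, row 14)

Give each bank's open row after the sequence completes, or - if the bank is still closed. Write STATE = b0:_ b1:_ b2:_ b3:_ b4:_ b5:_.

STATE = b0:- b1:14 b2:7 b3:3 b4:9 b5:-

#0 (3,3) E
#1 (3,3) H  (was 3)
#2 (1,8) E
#3 (1,8) H  (was 8)
#4 (2,4) E
#5 (1,8) H  (was 8)
#6 (3,3) H  (was 3)
#7 (2,4) H  (was 4)
#8 (1,5) C  (was 8)
#9 (3,3) H  (was 3)
#10 (1,14) C  (was 5)
#11 (2,7) C  (was 4)
#12 (4,9) E
#13 (4,9) H  (was 9)
#14 (1,5) C  (was 14)
#15 (1,14) C  (was 5)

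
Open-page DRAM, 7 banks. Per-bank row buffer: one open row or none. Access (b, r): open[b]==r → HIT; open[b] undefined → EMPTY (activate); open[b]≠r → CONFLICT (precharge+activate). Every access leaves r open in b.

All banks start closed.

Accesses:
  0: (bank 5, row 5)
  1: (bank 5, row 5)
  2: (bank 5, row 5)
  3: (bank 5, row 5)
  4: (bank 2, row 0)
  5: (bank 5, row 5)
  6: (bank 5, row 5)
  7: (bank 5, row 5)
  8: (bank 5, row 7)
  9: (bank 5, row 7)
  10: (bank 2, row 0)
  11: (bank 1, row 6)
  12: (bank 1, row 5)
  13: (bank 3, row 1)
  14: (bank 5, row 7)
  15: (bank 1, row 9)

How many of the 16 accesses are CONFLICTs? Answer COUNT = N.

COUNT = 3

#0 (5,5) E
#1 (5,5) H  (was 5)
#2 (5,5) H  (was 5)
#3 (5,5) H  (was 5)
#4 (2,0) E
#5 (5,5) H  (was 5)
#6 (5,5) H  (was 5)
#7 (5,5) H  (was 5)
#8 (5,7) C  (was 5)
#9 (5,7) H  (was 7)
#10 (2,0) H  (was 0)
#11 (1,6) E
#12 (1,5) C  (was 6)
#13 (3,1) E
#14 (5,7) H  (was 7)
#15 (1,9) C  (was 5)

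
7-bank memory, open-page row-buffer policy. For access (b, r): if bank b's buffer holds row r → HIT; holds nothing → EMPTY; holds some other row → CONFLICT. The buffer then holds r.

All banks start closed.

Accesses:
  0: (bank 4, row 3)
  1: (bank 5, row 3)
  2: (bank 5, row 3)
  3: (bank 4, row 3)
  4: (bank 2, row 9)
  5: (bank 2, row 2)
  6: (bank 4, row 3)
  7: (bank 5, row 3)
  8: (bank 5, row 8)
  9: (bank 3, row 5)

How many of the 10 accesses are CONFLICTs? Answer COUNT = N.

COUNT = 2

#0 (4,3) E
#1 (5,3) E
#2 (5,3) H  (was 3)
#3 (4,3) H  (was 3)
#4 (2,9) E
#5 (2,2) C  (was 9)
#6 (4,3) H  (was 3)
#7 (5,3) H  (was 3)
#8 (5,8) C  (was 3)
#9 (3,5) E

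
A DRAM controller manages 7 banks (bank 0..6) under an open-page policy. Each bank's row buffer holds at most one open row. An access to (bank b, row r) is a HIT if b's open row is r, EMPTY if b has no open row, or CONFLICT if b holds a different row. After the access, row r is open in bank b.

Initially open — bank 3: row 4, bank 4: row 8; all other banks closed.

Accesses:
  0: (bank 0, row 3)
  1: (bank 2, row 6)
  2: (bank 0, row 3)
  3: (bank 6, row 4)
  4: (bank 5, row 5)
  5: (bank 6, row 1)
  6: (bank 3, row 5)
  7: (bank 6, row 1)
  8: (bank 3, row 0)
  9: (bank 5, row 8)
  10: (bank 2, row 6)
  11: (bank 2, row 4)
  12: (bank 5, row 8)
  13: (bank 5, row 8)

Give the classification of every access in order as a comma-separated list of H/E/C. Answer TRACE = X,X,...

TRACE = E,E,H,E,E,C,C,H,C,C,H,C,H,H

0: bank 0 row 3 — prev None → EMPTY
1: bank 2 row 6 — prev None → EMPTY
2: bank 0 row 3 — prev 3 → HIT
3: bank 6 row 4 — prev None → EMPTY
4: bank 5 row 5 — prev None → EMPTY
5: bank 6 row 1 — prev 4 → CONFLICT
6: bank 3 row 5 — prev 4 → CONFLICT
7: bank 6 row 1 — prev 1 → HIT
8: bank 3 row 0 — prev 5 → CONFLICT
9: bank 5 row 8 — prev 5 → CONFLICT
10: bank 2 row 6 — prev 6 → HIT
11: bank 2 row 4 — prev 6 → CONFLICT
12: bank 5 row 8 — prev 8 → HIT
13: bank 5 row 8 — prev 8 → HIT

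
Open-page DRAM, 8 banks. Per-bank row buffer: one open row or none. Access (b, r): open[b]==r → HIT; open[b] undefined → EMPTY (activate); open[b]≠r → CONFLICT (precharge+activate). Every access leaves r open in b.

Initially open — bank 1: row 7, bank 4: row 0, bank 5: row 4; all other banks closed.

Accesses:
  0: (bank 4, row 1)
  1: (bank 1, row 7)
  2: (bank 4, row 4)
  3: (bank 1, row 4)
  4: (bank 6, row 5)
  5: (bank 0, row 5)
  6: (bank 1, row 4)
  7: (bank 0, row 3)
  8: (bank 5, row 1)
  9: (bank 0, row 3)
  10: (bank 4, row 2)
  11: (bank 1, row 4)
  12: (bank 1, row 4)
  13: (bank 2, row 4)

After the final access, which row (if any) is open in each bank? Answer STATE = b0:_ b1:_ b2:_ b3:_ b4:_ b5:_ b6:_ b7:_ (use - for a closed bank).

STATE = b0:3 b1:4 b2:4 b3:- b4:2 b5:1 b6:5 b7:-

0: bank 4 row 1 — prev 0 → CONFLICT
1: bank 1 row 7 — prev 7 → HIT
2: bank 4 row 4 — prev 1 → CONFLICT
3: bank 1 row 4 — prev 7 → CONFLICT
4: bank 6 row 5 — prev None → EMPTY
5: bank 0 row 5 — prev None → EMPTY
6: bank 1 row 4 — prev 4 → HIT
7: bank 0 row 3 — prev 5 → CONFLICT
8: bank 5 row 1 — prev 4 → CONFLICT
9: bank 0 row 3 — prev 3 → HIT
10: bank 4 row 2 — prev 4 → CONFLICT
11: bank 1 row 4 — prev 4 → HIT
12: bank 1 row 4 — prev 4 → HIT
13: bank 2 row 4 — prev None → EMPTY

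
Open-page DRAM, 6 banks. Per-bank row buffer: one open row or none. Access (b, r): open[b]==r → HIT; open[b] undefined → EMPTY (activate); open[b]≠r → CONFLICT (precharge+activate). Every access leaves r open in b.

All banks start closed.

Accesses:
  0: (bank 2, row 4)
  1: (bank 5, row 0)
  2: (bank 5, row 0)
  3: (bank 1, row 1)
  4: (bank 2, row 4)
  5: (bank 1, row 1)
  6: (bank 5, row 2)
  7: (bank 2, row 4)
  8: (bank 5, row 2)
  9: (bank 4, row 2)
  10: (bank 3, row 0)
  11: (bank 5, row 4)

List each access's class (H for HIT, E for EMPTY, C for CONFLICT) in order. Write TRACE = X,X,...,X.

TRACE = E,E,H,E,H,H,C,H,H,E,E,C

0: bank 2 row 4 — prev None → EMPTY
1: bank 5 row 0 — prev None → EMPTY
2: bank 5 row 0 — prev 0 → HIT
3: bank 1 row 1 — prev None → EMPTY
4: bank 2 row 4 — prev 4 → HIT
5: bank 1 row 1 — prev 1 → HIT
6: bank 5 row 2 — prev 0 → CONFLICT
7: bank 2 row 4 — prev 4 → HIT
8: bank 5 row 2 — prev 2 → HIT
9: bank 4 row 2 — prev None → EMPTY
10: bank 3 row 0 — prev None → EMPTY
11: bank 5 row 4 — prev 2 → CONFLICT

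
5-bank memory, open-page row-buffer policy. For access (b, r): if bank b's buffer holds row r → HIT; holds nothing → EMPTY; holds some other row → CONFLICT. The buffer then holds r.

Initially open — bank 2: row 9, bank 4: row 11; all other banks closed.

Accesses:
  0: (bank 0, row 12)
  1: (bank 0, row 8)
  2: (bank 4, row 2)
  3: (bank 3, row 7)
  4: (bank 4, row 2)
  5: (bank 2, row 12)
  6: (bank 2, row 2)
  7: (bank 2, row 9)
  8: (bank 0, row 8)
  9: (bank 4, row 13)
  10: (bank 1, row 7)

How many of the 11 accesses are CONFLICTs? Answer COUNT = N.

0: bank 0 row 12 — prev None → EMPTY
1: bank 0 row 8 — prev 12 → CONFLICT
2: bank 4 row 2 — prev 11 → CONFLICT
3: bank 3 row 7 — prev None → EMPTY
4: bank 4 row 2 — prev 2 → HIT
5: bank 2 row 12 — prev 9 → CONFLICT
6: bank 2 row 2 — prev 12 → CONFLICT
7: bank 2 row 9 — prev 2 → CONFLICT
8: bank 0 row 8 — prev 8 → HIT
9: bank 4 row 13 — prev 2 → CONFLICT
10: bank 1 row 7 — prev None → EMPTY

COUNT = 6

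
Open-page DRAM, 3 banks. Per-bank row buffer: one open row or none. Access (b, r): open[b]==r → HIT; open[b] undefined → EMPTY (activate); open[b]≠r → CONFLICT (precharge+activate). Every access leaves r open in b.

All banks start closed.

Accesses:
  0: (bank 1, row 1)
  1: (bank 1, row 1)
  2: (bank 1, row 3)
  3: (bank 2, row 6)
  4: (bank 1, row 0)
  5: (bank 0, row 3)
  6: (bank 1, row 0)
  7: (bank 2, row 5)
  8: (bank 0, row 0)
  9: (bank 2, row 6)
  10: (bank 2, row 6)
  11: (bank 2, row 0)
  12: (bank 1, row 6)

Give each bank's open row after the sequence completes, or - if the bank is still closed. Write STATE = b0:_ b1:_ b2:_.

STATE = b0:0 b1:6 b2:0

#0 (1,1) E
#1 (1,1) H  (was 1)
#2 (1,3) C  (was 1)
#3 (2,6) E
#4 (1,0) C  (was 3)
#5 (0,3) E
#6 (1,0) H  (was 0)
#7 (2,5) C  (was 6)
#8 (0,0) C  (was 3)
#9 (2,6) C  (was 5)
#10 (2,6) H  (was 6)
#11 (2,0) C  (was 6)
#12 (1,6) C  (was 0)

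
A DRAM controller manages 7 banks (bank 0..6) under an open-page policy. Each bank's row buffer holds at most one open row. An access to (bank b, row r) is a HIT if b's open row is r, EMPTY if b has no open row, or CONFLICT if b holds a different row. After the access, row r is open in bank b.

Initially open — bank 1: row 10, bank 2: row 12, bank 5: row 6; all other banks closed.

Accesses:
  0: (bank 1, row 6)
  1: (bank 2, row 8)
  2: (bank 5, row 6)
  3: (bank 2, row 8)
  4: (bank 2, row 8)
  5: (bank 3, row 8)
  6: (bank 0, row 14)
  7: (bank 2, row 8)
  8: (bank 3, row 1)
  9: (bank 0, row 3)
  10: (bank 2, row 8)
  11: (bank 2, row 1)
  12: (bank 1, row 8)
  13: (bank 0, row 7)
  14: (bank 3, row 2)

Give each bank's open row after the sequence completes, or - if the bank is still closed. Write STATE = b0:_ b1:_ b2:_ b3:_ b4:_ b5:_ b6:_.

#0 (1,6) C  (was 10)
#1 (2,8) C  (was 12)
#2 (5,6) H  (was 6)
#3 (2,8) H  (was 8)
#4 (2,8) H  (was 8)
#5 (3,8) E
#6 (0,14) E
#7 (2,8) H  (was 8)
#8 (3,1) C  (was 8)
#9 (0,3) C  (was 14)
#10 (2,8) H  (was 8)
#11 (2,1) C  (was 8)
#12 (1,8) C  (was 6)
#13 (0,7) C  (was 3)
#14 (3,2) C  (was 1)

STATE = b0:7 b1:8 b2:1 b3:2 b4:- b5:6 b6:-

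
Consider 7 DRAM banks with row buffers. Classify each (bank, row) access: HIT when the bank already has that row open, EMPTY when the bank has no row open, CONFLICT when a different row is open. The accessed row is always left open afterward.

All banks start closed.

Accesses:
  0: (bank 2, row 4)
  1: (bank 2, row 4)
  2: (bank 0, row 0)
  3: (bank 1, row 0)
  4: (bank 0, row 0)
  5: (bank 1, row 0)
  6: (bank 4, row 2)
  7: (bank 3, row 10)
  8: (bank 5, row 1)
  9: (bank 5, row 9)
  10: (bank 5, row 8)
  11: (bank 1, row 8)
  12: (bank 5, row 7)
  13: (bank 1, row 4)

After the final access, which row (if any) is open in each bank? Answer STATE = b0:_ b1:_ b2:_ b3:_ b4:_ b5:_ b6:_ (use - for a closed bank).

0: bank 2 row 4 — prev None → EMPTY
1: bank 2 row 4 — prev 4 → HIT
2: bank 0 row 0 — prev None → EMPTY
3: bank 1 row 0 — prev None → EMPTY
4: bank 0 row 0 — prev 0 → HIT
5: bank 1 row 0 — prev 0 → HIT
6: bank 4 row 2 — prev None → EMPTY
7: bank 3 row 10 — prev None → EMPTY
8: bank 5 row 1 — prev None → EMPTY
9: bank 5 row 9 — prev 1 → CONFLICT
10: bank 5 row 8 — prev 9 → CONFLICT
11: bank 1 row 8 — prev 0 → CONFLICT
12: bank 5 row 7 — prev 8 → CONFLICT
13: bank 1 row 4 — prev 8 → CONFLICT

STATE = b0:0 b1:4 b2:4 b3:10 b4:2 b5:7 b6:-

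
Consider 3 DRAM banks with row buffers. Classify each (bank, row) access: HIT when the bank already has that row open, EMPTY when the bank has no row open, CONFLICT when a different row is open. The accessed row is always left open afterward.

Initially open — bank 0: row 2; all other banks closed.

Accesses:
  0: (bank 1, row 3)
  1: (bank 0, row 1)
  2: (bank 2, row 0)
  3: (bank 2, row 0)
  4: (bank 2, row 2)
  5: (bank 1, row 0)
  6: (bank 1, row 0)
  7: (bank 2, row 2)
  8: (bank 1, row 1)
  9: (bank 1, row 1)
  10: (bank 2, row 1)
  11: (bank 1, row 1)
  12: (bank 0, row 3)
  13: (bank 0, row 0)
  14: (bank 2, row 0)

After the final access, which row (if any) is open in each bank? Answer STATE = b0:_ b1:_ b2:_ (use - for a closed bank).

0: bank 1 row 3 — prev None → EMPTY
1: bank 0 row 1 — prev 2 → CONFLICT
2: bank 2 row 0 — prev None → EMPTY
3: bank 2 row 0 — prev 0 → HIT
4: bank 2 row 2 — prev 0 → CONFLICT
5: bank 1 row 0 — prev 3 → CONFLICT
6: bank 1 row 0 — prev 0 → HIT
7: bank 2 row 2 — prev 2 → HIT
8: bank 1 row 1 — prev 0 → CONFLICT
9: bank 1 row 1 — prev 1 → HIT
10: bank 2 row 1 — prev 2 → CONFLICT
11: bank 1 row 1 — prev 1 → HIT
12: bank 0 row 3 — prev 1 → CONFLICT
13: bank 0 row 0 — prev 3 → CONFLICT
14: bank 2 row 0 — prev 1 → CONFLICT

STATE = b0:0 b1:1 b2:0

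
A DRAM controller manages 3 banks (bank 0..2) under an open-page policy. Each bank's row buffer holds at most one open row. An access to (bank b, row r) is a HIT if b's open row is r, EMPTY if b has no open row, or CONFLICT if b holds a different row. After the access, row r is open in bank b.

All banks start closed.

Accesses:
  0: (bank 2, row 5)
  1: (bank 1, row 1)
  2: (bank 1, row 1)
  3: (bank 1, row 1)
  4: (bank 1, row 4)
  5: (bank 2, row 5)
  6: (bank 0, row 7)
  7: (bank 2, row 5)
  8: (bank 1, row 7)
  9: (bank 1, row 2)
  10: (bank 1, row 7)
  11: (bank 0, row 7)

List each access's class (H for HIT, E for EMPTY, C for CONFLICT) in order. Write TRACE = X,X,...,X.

step 0: bank2 None->5 [EMPTY]
step 1: bank1 None->1 [EMPTY]
step 2: bank1 1->1 [HIT]
step 3: bank1 1->1 [HIT]
step 4: bank1 1->4 [CONFLICT]
step 5: bank2 5->5 [HIT]
step 6: bank0 None->7 [EMPTY]
step 7: bank2 5->5 [HIT]
step 8: bank1 4->7 [CONFLICT]
step 9: bank1 7->2 [CONFLICT]
step 10: bank1 2->7 [CONFLICT]
step 11: bank0 7->7 [HIT]

TRACE = E,E,H,H,C,H,E,H,C,C,C,H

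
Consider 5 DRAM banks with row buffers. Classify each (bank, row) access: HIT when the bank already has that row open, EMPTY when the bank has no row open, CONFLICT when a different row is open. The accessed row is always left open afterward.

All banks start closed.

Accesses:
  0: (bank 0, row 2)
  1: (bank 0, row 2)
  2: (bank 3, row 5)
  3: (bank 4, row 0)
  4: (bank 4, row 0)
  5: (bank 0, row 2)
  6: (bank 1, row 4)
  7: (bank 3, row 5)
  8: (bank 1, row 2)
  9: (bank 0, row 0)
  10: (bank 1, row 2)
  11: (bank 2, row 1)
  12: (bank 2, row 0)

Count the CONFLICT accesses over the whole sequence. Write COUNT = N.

COUNT = 3

#0 (0,2) E
#1 (0,2) H  (was 2)
#2 (3,5) E
#3 (4,0) E
#4 (4,0) H  (was 0)
#5 (0,2) H  (was 2)
#6 (1,4) E
#7 (3,5) H  (was 5)
#8 (1,2) C  (was 4)
#9 (0,0) C  (was 2)
#10 (1,2) H  (was 2)
#11 (2,1) E
#12 (2,0) C  (was 1)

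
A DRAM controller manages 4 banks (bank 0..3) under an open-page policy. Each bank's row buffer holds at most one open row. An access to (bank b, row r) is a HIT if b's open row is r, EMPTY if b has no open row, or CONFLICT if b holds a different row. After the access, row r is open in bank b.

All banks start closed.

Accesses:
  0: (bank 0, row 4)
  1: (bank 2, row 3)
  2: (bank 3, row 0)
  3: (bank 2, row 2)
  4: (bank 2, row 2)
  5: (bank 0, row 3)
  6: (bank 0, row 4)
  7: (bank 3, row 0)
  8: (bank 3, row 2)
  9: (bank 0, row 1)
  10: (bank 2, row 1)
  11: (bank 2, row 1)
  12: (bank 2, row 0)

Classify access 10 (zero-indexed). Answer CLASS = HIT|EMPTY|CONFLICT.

#0 (0,4) E
#1 (2,3) E
#2 (3,0) E
#3 (2,2) C  (was 3)
#4 (2,2) H  (was 2)
#5 (0,3) C  (was 4)
#6 (0,4) C  (was 3)
#7 (3,0) H  (was 0)
#8 (3,2) C  (was 0)
#9 (0,1) C  (was 4)
#10 (2,1) C  (was 2)
#11 (2,1) H  (was 1)
#12 (2,0) C  (was 1)

CLASS = CONFLICT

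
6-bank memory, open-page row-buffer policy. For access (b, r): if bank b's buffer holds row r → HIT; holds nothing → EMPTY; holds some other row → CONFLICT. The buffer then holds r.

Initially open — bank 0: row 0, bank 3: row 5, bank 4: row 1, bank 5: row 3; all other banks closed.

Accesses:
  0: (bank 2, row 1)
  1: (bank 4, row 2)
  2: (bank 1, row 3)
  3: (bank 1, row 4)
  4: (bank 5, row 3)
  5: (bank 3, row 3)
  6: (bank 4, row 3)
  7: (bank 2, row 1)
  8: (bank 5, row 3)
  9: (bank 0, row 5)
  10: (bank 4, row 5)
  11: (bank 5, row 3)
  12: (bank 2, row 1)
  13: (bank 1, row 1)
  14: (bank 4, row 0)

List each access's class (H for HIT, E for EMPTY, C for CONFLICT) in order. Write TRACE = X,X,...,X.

#0 (2,1) E
#1 (4,2) C  (was 1)
#2 (1,3) E
#3 (1,4) C  (was 3)
#4 (5,3) H  (was 3)
#5 (3,3) C  (was 5)
#6 (4,3) C  (was 2)
#7 (2,1) H  (was 1)
#8 (5,3) H  (was 3)
#9 (0,5) C  (was 0)
#10 (4,5) C  (was 3)
#11 (5,3) H  (was 3)
#12 (2,1) H  (was 1)
#13 (1,1) C  (was 4)
#14 (4,0) C  (was 5)

TRACE = E,C,E,C,H,C,C,H,H,C,C,H,H,C,C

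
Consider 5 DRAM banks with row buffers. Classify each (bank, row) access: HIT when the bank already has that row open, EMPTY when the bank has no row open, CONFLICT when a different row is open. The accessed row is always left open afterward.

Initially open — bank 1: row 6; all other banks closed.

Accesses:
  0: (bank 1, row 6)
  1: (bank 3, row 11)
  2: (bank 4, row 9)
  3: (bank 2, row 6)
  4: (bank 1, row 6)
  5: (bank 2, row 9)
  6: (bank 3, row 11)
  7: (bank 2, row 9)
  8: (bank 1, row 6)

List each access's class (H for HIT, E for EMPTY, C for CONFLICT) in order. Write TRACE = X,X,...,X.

TRACE = H,E,E,E,H,C,H,H,H

  [0] b1 r6: had r6 ⇒ H
  [1] b3 r11: no row ⇒ E
  [2] b4 r9: no row ⇒ E
  [3] b2 r6: no row ⇒ E
  [4] b1 r6: had r6 ⇒ H
  [5] b2 r9: had r6 ⇒ C
  [6] b3 r11: had r11 ⇒ H
  [7] b2 r9: had r9 ⇒ H
  [8] b1 r6: had r6 ⇒ H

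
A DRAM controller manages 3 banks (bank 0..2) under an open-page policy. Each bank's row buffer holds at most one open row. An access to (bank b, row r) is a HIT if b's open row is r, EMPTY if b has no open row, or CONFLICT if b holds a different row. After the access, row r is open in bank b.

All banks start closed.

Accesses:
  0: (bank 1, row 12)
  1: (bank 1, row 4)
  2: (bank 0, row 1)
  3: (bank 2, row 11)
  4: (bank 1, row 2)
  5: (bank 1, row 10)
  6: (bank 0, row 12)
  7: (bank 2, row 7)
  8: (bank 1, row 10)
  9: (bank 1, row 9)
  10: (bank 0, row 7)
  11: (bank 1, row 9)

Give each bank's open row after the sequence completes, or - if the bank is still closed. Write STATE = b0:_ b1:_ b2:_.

STATE = b0:7 b1:9 b2:7

0: bank 1 row 12 — prev None → EMPTY
1: bank 1 row 4 — prev 12 → CONFLICT
2: bank 0 row 1 — prev None → EMPTY
3: bank 2 row 11 — prev None → EMPTY
4: bank 1 row 2 — prev 4 → CONFLICT
5: bank 1 row 10 — prev 2 → CONFLICT
6: bank 0 row 12 — prev 1 → CONFLICT
7: bank 2 row 7 — prev 11 → CONFLICT
8: bank 1 row 10 — prev 10 → HIT
9: bank 1 row 9 — prev 10 → CONFLICT
10: bank 0 row 7 — prev 12 → CONFLICT
11: bank 1 row 9 — prev 9 → HIT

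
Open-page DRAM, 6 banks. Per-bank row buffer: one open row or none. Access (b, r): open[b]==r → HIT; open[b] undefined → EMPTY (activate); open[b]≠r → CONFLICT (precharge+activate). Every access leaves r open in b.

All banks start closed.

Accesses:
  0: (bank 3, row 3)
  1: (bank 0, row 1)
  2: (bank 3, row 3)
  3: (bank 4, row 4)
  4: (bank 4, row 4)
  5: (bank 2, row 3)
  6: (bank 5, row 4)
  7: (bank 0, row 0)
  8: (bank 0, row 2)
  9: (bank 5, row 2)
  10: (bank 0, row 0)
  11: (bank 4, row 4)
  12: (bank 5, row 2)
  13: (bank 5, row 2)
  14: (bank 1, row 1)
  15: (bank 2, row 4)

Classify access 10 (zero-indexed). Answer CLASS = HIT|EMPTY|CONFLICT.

CLASS = CONFLICT

step 0: bank3 None->3 [EMPTY]
step 1: bank0 None->1 [EMPTY]
step 2: bank3 3->3 [HIT]
step 3: bank4 None->4 [EMPTY]
step 4: bank4 4->4 [HIT]
step 5: bank2 None->3 [EMPTY]
step 6: bank5 None->4 [EMPTY]
step 7: bank0 1->0 [CONFLICT]
step 8: bank0 0->2 [CONFLICT]
step 9: bank5 4->2 [CONFLICT]
step 10: bank0 2->0 [CONFLICT]
step 11: bank4 4->4 [HIT]
step 12: bank5 2->2 [HIT]
step 13: bank5 2->2 [HIT]
step 14: bank1 None->1 [EMPTY]
step 15: bank2 3->4 [CONFLICT]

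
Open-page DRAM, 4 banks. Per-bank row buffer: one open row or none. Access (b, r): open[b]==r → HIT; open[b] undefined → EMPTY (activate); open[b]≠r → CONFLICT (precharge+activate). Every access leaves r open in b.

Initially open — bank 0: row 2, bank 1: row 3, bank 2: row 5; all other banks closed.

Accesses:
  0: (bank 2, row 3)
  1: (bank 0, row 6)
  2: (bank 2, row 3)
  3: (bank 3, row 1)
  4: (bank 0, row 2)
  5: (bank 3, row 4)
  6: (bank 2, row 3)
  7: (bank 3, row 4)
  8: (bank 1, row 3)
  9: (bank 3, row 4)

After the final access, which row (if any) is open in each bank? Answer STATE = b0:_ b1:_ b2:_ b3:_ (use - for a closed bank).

STATE = b0:2 b1:3 b2:3 b3:4

  [0] b2 r3: had r5 ⇒ C
  [1] b0 r6: had r2 ⇒ C
  [2] b2 r3: had r3 ⇒ H
  [3] b3 r1: no row ⇒ E
  [4] b0 r2: had r6 ⇒ C
  [5] b3 r4: had r1 ⇒ C
  [6] b2 r3: had r3 ⇒ H
  [7] b3 r4: had r4 ⇒ H
  [8] b1 r3: had r3 ⇒ H
  [9] b3 r4: had r4 ⇒ H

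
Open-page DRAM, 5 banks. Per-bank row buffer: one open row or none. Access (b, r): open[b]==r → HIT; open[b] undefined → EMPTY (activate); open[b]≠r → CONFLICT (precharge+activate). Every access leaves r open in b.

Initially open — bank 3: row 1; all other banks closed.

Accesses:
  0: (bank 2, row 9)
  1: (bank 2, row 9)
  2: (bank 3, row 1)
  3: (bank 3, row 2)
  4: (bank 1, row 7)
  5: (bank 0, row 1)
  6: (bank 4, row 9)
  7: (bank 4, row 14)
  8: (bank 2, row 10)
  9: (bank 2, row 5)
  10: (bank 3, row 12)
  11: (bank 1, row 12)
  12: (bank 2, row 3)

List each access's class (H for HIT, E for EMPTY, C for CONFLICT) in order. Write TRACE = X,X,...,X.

0: bank 2 row 9 — prev None → EMPTY
1: bank 2 row 9 — prev 9 → HIT
2: bank 3 row 1 — prev 1 → HIT
3: bank 3 row 2 — prev 1 → CONFLICT
4: bank 1 row 7 — prev None → EMPTY
5: bank 0 row 1 — prev None → EMPTY
6: bank 4 row 9 — prev None → EMPTY
7: bank 4 row 14 — prev 9 → CONFLICT
8: bank 2 row 10 — prev 9 → CONFLICT
9: bank 2 row 5 — prev 10 → CONFLICT
10: bank 3 row 12 — prev 2 → CONFLICT
11: bank 1 row 12 — prev 7 → CONFLICT
12: bank 2 row 3 — prev 5 → CONFLICT

TRACE = E,H,H,C,E,E,E,C,C,C,C,C,C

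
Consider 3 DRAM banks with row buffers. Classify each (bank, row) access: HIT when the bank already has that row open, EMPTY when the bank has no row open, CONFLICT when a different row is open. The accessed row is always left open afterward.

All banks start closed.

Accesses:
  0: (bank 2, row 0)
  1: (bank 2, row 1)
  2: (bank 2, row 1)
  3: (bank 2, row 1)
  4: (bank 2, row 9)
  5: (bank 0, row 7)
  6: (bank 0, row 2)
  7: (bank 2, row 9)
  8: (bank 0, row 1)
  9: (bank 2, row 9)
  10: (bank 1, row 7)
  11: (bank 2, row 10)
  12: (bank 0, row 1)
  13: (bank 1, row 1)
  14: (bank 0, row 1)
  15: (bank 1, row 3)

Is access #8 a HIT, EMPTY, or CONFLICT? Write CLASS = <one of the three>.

CLASS = CONFLICT

step 0: bank2 None->0 [EMPTY]
step 1: bank2 0->1 [CONFLICT]
step 2: bank2 1->1 [HIT]
step 3: bank2 1->1 [HIT]
step 4: bank2 1->9 [CONFLICT]
step 5: bank0 None->7 [EMPTY]
step 6: bank0 7->2 [CONFLICT]
step 7: bank2 9->9 [HIT]
step 8: bank0 2->1 [CONFLICT]
step 9: bank2 9->9 [HIT]
step 10: bank1 None->7 [EMPTY]
step 11: bank2 9->10 [CONFLICT]
step 12: bank0 1->1 [HIT]
step 13: bank1 7->1 [CONFLICT]
step 14: bank0 1->1 [HIT]
step 15: bank1 1->3 [CONFLICT]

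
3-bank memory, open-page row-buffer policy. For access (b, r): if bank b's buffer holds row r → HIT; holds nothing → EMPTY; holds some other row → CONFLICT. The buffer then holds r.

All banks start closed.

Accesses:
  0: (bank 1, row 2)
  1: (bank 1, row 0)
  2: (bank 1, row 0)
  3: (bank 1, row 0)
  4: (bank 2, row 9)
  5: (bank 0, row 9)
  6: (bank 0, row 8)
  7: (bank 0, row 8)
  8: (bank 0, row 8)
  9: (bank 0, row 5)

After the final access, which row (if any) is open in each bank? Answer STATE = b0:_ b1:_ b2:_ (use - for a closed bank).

STATE = b0:5 b1:0 b2:9

  [0] b1 r2: no row ⇒ E
  [1] b1 r0: had r2 ⇒ C
  [2] b1 r0: had r0 ⇒ H
  [3] b1 r0: had r0 ⇒ H
  [4] b2 r9: no row ⇒ E
  [5] b0 r9: no row ⇒ E
  [6] b0 r8: had r9 ⇒ C
  [7] b0 r8: had r8 ⇒ H
  [8] b0 r8: had r8 ⇒ H
  [9] b0 r5: had r8 ⇒ C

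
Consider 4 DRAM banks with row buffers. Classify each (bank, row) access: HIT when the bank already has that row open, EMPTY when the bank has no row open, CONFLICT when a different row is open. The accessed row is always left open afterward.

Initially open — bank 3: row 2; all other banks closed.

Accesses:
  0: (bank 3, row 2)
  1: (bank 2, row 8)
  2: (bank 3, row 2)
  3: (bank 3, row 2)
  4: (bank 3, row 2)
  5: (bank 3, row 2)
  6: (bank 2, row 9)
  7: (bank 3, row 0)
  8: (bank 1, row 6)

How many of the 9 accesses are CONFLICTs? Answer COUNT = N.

0: bank 3 row 2 — prev 2 → HIT
1: bank 2 row 8 — prev None → EMPTY
2: bank 3 row 2 — prev 2 → HIT
3: bank 3 row 2 — prev 2 → HIT
4: bank 3 row 2 — prev 2 → HIT
5: bank 3 row 2 — prev 2 → HIT
6: bank 2 row 9 — prev 8 → CONFLICT
7: bank 3 row 0 — prev 2 → CONFLICT
8: bank 1 row 6 — prev None → EMPTY

COUNT = 2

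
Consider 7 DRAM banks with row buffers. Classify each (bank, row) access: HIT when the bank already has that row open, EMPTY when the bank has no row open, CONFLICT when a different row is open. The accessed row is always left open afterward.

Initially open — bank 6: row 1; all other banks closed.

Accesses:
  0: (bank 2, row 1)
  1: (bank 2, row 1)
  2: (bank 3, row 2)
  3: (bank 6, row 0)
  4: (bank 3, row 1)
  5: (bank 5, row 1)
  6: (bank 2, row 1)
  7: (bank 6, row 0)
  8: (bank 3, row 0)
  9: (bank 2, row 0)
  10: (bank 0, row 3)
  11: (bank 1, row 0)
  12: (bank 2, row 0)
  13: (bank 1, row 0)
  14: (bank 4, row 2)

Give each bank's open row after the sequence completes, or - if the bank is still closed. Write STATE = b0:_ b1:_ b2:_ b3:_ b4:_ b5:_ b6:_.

#0 (2,1) E
#1 (2,1) H  (was 1)
#2 (3,2) E
#3 (6,0) C  (was 1)
#4 (3,1) C  (was 2)
#5 (5,1) E
#6 (2,1) H  (was 1)
#7 (6,0) H  (was 0)
#8 (3,0) C  (was 1)
#9 (2,0) C  (was 1)
#10 (0,3) E
#11 (1,0) E
#12 (2,0) H  (was 0)
#13 (1,0) H  (was 0)
#14 (4,2) E

STATE = b0:3 b1:0 b2:0 b3:0 b4:2 b5:1 b6:0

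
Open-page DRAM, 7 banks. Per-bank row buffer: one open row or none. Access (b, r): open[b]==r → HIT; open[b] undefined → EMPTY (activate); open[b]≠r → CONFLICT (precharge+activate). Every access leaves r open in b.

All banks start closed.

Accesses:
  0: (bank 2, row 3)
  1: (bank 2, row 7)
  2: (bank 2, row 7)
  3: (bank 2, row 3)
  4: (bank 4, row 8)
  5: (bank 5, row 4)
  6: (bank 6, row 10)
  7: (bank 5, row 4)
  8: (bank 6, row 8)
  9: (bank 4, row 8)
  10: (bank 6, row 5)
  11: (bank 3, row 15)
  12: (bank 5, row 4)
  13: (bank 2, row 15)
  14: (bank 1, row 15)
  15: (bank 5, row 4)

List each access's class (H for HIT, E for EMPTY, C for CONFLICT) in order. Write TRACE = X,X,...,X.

#0 (2,3) E
#1 (2,7) C  (was 3)
#2 (2,7) H  (was 7)
#3 (2,3) C  (was 7)
#4 (4,8) E
#5 (5,4) E
#6 (6,10) E
#7 (5,4) H  (was 4)
#8 (6,8) C  (was 10)
#9 (4,8) H  (was 8)
#10 (6,5) C  (was 8)
#11 (3,15) E
#12 (5,4) H  (was 4)
#13 (2,15) C  (was 3)
#14 (1,15) E
#15 (5,4) H  (was 4)

TRACE = E,C,H,C,E,E,E,H,C,H,C,E,H,C,E,H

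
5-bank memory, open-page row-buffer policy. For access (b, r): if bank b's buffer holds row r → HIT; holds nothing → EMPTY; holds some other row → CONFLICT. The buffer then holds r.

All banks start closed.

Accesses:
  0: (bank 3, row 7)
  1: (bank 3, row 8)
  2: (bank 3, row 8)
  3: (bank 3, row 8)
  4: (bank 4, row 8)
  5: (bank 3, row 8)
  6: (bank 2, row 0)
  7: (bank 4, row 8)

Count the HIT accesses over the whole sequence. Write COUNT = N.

COUNT = 4

0: bank 3 row 7 — prev None → EMPTY
1: bank 3 row 8 — prev 7 → CONFLICT
2: bank 3 row 8 — prev 8 → HIT
3: bank 3 row 8 — prev 8 → HIT
4: bank 4 row 8 — prev None → EMPTY
5: bank 3 row 8 — prev 8 → HIT
6: bank 2 row 0 — prev None → EMPTY
7: bank 4 row 8 — prev 8 → HIT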